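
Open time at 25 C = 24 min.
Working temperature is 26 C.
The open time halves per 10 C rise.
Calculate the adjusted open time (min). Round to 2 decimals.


factor = 2^((26 - 25) / 10) = 1.0718
ot = 24 / 1.0718 = 22.39 min

22.39


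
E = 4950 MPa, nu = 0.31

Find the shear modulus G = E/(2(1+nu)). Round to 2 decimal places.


G = 4950 / (2 * 1.31)
= 1889.31 MPa

1889.31


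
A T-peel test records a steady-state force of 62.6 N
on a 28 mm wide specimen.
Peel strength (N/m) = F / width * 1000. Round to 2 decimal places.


Peel strength = 62.6 / 28 * 1000
= 2235.71 N/m

2235.71


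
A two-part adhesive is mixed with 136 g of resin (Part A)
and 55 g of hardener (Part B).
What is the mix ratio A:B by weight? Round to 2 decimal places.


Mix ratio = mass_A / mass_B
= 136 / 55
= 2.47

2.47


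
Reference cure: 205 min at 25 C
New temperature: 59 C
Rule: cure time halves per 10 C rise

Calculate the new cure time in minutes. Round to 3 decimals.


factor = 2^((59-25)/10) = 10.5561
t_new = 205 / 10.5561 = 19.420 min

19.420


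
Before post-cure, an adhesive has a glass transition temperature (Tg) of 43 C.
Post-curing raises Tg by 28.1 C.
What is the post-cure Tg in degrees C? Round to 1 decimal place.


Tg_post = Tg_base + delta_Tg
= 43 + 28.1
= 71.1 C

71.1


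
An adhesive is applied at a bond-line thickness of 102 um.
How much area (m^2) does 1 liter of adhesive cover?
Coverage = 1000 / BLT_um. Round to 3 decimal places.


Coverage = 1000 / 102 = 9.804 m^2

9.804


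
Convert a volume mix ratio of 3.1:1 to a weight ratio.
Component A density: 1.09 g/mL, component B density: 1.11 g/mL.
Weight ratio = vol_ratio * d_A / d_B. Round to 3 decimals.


= 3.1 * 1.09 / 1.11 = 3.044

3.044


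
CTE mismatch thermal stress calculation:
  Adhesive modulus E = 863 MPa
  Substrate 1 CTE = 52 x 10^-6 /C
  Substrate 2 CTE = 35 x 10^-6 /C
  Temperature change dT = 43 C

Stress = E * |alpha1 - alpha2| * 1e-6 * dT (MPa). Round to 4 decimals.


delta_alpha = |52 - 35| = 17 x 10^-6/C
Stress = 863 * 17e-6 * 43
= 0.6309 MPa

0.6309


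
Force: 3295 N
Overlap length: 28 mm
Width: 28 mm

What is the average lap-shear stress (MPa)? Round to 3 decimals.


Average shear stress = F / (overlap * width)
= 3295 / (28 * 28)
= 4.203 MPa

4.203


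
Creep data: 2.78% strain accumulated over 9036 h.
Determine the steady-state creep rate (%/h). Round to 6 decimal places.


Rate = 2.78 / 9036 = 0.000308 %/h

0.000308


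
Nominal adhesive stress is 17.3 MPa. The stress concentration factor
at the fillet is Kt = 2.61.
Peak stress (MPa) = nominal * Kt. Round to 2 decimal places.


Peak = 17.3 * 2.61 = 45.15 MPa

45.15


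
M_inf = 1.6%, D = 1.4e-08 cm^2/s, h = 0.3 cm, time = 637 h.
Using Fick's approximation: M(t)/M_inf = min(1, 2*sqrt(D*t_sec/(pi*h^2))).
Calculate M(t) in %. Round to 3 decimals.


t = 2293200 s
ratio = min(1, 2*sqrt(1.4e-08*2293200/(pi*0.0900)))
= 0.673936
M(t) = 1.6 * 0.673936 = 1.078%

1.078


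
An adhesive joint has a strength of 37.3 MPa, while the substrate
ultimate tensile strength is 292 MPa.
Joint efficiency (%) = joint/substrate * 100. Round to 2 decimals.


Efficiency = 37.3 / 292 * 100
= 12.77%

12.77


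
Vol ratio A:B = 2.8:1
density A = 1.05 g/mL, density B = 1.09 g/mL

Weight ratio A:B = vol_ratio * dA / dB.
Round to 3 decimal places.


Weight ratio = 2.8 * 1.05 / 1.09
= 2.697

2.697


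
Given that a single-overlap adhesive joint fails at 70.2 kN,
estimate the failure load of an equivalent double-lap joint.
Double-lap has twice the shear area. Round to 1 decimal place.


Double-lap factor = 2
Expected load = 70.2 * 2 = 140.4 kN

140.4


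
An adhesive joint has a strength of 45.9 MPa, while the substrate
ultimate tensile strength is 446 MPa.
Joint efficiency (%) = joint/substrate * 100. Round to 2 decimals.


Efficiency = 45.9 / 446 * 100
= 10.29%

10.29


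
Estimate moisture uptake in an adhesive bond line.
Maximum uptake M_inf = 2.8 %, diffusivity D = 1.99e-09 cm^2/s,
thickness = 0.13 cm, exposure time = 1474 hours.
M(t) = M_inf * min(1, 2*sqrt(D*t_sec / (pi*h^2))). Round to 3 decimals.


Convert time: 1474 h = 5306400 s
ratio = min(1, 2*sqrt(1.99e-09*5306400/(pi*0.13^2)))
= 0.891945
M(t) = 2.8 * 0.891945 = 2.497%

2.497


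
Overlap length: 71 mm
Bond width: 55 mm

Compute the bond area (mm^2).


Bond area = 71 * 55 = 3905 mm^2

3905


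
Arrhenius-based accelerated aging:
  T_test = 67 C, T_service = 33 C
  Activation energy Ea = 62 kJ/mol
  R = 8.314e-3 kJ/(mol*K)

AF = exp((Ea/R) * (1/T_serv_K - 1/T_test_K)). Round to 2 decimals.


T_test_K = 340.15, T_serv_K = 306.15
AF = exp((62/8.314e-3) * (1/306.15 - 1/340.15))
= 11.41

11.41


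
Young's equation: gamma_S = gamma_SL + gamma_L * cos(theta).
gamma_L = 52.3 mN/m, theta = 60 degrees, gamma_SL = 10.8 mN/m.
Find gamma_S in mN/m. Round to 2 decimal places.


cos(60 deg) = 0.500000
gamma_S = 10.8 + 52.3 * 0.500000
= 36.95 mN/m

36.95


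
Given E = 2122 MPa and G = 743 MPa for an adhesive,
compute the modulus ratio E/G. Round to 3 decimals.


E/G ratio = 2122 / 743 = 2.856

2.856


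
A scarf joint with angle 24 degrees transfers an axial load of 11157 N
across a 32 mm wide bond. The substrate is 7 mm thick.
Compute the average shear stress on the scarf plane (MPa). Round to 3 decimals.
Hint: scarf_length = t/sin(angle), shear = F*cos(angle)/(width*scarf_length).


scarf_length = 7 / sin(24 deg) = 17.2102 mm
cos(24 deg) = 0.913545
shear stress = 11157 * 0.913545 / (32 * 17.2102)
= 18.507 MPa

18.507


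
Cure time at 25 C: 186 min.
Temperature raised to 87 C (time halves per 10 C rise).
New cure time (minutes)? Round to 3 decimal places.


Acceleration factor = 2^(62/10) = 73.5167
New time = 186 / 73.5167 = 2.530 min

2.530


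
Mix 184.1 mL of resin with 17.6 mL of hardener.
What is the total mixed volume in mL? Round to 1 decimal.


Total = 184.1 + 17.6 = 201.7 mL

201.7


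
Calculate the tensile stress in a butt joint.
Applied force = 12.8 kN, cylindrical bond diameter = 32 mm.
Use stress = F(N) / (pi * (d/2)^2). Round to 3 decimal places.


A = pi * 16.0^2 = 804.2477 mm^2
sigma = 12800.0 / 804.2477 = 15.915 MPa

15.915


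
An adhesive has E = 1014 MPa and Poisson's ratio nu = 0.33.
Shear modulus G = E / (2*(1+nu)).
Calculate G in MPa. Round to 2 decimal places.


G = 1014 / (2*(1+0.33))
= 1014 / 2.66
= 381.20 MPa

381.20


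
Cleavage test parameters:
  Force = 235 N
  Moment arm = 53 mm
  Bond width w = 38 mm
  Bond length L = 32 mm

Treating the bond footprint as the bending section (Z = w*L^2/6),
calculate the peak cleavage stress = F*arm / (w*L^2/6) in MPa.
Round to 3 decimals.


M = 235 * 53 = 12455 N*mm
Z = 38 * 32^2 / 6 = 38912 / 6 mm^3
sigma = M / Z = 6 * 12455 / 38912 = 74730 / 38912
= 1.920 MPa

1.920


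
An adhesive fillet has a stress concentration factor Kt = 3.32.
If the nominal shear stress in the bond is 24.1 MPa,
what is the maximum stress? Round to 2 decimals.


Max stress = 24.1 * 3.32 = 80.01 MPa

80.01


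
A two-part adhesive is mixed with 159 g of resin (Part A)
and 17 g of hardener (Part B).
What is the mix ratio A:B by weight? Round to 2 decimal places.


Mix ratio = mass_A / mass_B
= 159 / 17
= 9.35

9.35


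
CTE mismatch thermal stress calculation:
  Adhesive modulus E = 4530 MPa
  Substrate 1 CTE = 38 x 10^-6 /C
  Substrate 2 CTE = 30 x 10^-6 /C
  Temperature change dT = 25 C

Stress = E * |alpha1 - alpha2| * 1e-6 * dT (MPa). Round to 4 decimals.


delta_alpha = |38 - 30| = 8 x 10^-6/C
Stress = 4530 * 8e-6 * 25
= 0.9060 MPa

0.9060


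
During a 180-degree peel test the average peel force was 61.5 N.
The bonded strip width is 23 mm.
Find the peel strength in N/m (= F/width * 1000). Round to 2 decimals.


Peel strength = F/width * 1000
= 61.5 / 23 * 1000
= 2673.91 N/m

2673.91


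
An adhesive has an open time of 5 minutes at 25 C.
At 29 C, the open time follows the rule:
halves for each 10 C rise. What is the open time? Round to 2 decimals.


Factor = 2^((29-25)/10) = 1.3195
Open time = 5 / 1.3195 = 3.79 min

3.79


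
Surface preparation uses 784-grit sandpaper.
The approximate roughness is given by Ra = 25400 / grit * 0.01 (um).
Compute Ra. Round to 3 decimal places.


Ra = 25400 / 784 * 0.01
= 254 / 784
= 0.324 um

0.324


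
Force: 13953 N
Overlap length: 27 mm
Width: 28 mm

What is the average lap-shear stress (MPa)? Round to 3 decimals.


Average shear stress = F / (overlap * width)
= 13953 / (27 * 28)
= 18.456 MPa

18.456


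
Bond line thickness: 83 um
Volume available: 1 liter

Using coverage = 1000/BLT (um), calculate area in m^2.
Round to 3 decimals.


1 L = 1e6 mm^3, thickness = 83 um = 0.083 mm
Area = 1e6 / 0.083 mm^2 = (1e6 / 0.083) / 1e6 m^2 = 1000 / 83 m^2
= 12.048 m^2

12.048


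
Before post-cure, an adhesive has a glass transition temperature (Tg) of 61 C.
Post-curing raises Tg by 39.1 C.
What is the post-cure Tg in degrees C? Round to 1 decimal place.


Tg_post = Tg_base + delta_Tg
= 61 + 39.1
= 100.1 C

100.1


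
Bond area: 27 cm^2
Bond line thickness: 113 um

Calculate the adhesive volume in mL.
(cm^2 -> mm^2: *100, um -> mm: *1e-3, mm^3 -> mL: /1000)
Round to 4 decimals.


V = 27*100 * 113*1e-3 / 1000
= 0.3051 mL

0.3051


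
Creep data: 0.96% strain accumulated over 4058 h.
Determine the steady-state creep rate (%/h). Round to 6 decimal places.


Rate = 0.96 / 4058 = 0.000237 %/h

0.000237


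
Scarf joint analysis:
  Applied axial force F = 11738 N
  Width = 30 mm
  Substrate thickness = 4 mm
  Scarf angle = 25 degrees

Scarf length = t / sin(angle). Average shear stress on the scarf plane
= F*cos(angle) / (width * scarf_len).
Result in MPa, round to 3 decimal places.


Scarf length = 4 / sin(25 deg) = 9.4648 mm
cos(25 deg) = 0.906308
Shear = 11738 * 0.906308 / (30 * 9.4648)
= 37.466 MPa

37.466


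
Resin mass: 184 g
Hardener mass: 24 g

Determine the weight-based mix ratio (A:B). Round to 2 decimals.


Ratio = 184 / 24 = 7.67

7.67


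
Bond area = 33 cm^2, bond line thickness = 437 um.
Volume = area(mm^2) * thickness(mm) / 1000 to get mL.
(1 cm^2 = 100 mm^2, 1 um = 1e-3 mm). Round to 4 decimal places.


area_mm2 = 33 * 100 = 3300
blt_mm = 437 * 1e-3 = 0.437
vol_mm3 = 3300 * 0.437 = 1442.1
vol_mL = 1442.1 / 1000 = 1.4421 mL

1.4421


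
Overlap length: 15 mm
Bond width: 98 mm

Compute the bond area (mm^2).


Bond area = 15 * 98 = 1470 mm^2

1470


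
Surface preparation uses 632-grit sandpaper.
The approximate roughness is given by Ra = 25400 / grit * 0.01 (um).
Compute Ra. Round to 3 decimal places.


Ra = 25400 / 632 * 0.01
= 254 / 632
= 0.402 um

0.402


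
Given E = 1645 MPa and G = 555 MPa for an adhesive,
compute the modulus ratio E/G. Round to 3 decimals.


E/G ratio = 1645 / 555 = 2.964

2.964


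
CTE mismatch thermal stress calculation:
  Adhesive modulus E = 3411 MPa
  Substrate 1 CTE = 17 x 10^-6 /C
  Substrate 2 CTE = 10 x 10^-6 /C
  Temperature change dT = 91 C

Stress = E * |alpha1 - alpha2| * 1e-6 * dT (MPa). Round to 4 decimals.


delta_alpha = |17 - 10| = 7 x 10^-6/C
Stress = 3411 * 7e-6 * 91
= 2.1728 MPa

2.1728


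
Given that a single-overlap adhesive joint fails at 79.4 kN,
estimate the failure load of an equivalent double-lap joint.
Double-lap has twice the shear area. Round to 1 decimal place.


Double-lap factor = 2
Expected load = 79.4 * 2 = 158.8 kN

158.8


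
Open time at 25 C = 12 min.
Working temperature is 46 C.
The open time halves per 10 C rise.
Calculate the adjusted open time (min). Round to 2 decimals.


factor = 2^((46 - 25) / 10) = 4.2871
ot = 12 / 4.2871 = 2.80 min

2.80


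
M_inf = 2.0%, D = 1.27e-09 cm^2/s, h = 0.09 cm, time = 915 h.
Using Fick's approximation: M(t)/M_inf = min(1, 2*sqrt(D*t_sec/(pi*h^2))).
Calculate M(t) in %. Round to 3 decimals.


t = 3294000 s
ratio = min(1, 2*sqrt(1.27e-09*3294000/(pi*0.0081)))
= 0.810917
M(t) = 2.0 * 0.810917 = 1.622%

1.622


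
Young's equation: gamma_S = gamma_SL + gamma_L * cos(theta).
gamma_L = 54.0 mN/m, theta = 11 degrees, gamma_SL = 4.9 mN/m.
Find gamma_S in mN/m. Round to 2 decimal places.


cos(11 deg) = 0.981627
gamma_S = 4.9 + 54.0 * 0.981627
= 57.91 mN/m

57.91


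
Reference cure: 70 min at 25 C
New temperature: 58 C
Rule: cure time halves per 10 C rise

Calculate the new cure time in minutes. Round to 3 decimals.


factor = 2^((58-25)/10) = 9.8492
t_new = 70 / 9.8492 = 7.107 min

7.107


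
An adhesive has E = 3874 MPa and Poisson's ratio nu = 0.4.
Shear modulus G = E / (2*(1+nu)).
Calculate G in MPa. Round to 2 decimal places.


G = 3874 / (2*(1+0.4))
= 3874 / 2.80
= 1383.57 MPa

1383.57


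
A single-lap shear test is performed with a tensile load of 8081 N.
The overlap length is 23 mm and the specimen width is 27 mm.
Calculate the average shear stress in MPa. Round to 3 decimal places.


Shear stress = F / (overlap * width)
= 8081 / (23 * 27)
= 8081 / 621
= 13.013 MPa

13.013


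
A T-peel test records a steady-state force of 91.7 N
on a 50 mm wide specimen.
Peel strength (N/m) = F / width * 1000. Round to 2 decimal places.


Peel strength = 91.7 / 50 * 1000
= 1834.00 N/m

1834.00


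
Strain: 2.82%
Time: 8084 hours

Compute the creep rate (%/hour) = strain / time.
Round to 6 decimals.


Creep rate = 2.82 / 8084
= 0.000349 %/h

0.000349


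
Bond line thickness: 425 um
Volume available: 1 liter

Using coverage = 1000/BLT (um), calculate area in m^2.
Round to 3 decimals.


1 L = 1e6 mm^3, thickness = 425 um = 0.425 mm
Area = 1e6 / 0.425 mm^2 = (1e6 / 0.425) / 1e6 m^2 = 1000 / 425 m^2
= 2.353 m^2

2.353


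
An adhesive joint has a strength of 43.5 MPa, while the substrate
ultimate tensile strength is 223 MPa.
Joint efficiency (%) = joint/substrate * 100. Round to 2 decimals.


Efficiency = 43.5 / 223 * 100
= 19.51%

19.51


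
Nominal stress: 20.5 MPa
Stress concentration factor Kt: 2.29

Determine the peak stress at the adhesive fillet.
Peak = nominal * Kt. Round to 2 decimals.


Peak stress = 20.5 * 2.29
= 46.95 MPa

46.95


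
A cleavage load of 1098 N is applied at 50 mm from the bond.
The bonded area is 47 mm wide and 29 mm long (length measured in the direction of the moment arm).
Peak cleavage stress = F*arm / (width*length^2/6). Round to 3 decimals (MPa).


Moment = 1098 * 50 = 54900 N*mm
Section modulus = 47 * 841 / 6 = 39527 / 6 mm^3
Stress = 54900 / (39527 / 6) = 329400 / 39527
= 8.334 MPa

8.334


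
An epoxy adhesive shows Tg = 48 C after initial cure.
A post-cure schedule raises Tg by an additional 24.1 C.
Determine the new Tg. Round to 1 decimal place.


New Tg = 48 + 24.1
= 72.1 C

72.1


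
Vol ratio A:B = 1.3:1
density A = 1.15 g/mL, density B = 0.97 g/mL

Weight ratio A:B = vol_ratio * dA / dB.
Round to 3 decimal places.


Weight ratio = 1.3 * 1.15 / 0.97
= 1.541

1.541


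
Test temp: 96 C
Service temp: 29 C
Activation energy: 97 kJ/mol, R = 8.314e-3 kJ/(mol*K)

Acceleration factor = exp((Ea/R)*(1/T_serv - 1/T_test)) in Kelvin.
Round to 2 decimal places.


AF = exp((97/0.008314)*(1/302.15 - 1/369.15))
= 1105.74

1105.74


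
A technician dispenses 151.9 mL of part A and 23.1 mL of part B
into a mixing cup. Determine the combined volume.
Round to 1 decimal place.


Combined volume = 151.9 + 23.1
= 175.0 mL

175.0


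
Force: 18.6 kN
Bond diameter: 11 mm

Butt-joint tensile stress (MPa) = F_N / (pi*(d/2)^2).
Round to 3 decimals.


F_N = 18.6 * 1000 = 18600.0 N
A = pi*(5.5)^2 = 95.0332 mm^2
stress = 18600.0 / 95.0332 = 195.721 MPa

195.721


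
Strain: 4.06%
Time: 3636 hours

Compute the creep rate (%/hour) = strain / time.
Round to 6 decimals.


Creep rate = 4.06 / 3636
= 0.001117 %/h

0.001117


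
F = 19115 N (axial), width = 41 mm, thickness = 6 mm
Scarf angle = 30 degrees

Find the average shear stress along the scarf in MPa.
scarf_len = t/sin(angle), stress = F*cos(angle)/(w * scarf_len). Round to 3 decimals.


scarf_len = 6/sin(30 deg) = 12.0000
cos(30 deg) = 0.866025
stress = 19115*0.866025/(41*12.0000) = 33.646 MPa

33.646


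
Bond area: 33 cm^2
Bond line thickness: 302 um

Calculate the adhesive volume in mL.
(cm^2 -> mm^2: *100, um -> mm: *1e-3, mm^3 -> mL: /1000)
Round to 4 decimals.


V = 33*100 * 302*1e-3 / 1000
= 0.9966 mL

0.9966


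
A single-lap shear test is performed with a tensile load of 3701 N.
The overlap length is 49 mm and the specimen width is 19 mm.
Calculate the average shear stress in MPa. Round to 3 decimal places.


Shear stress = F / (overlap * width)
= 3701 / (49 * 19)
= 3701 / 931
= 3.975 MPa

3.975


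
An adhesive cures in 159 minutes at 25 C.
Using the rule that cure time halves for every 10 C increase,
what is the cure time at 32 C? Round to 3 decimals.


Factor = 2^((32 - 25) / 10) = 1.6245
Cure time = 159 / 1.6245
= 97.876 minutes

97.876


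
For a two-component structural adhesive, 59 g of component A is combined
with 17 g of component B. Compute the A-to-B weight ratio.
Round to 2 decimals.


Weight ratio A:B = 59 / 17
= 3.47

3.47


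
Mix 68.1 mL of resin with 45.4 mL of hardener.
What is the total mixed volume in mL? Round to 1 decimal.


Total = 68.1 + 45.4 = 113.5 mL

113.5


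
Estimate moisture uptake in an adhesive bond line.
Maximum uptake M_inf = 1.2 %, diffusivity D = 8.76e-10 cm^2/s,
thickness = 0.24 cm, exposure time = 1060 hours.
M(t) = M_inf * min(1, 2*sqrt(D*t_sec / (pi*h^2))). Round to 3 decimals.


Convert time: 1060 h = 3816000 s
ratio = min(1, 2*sqrt(8.76e-10*3816000/(pi*0.24^2)))
= 0.271832
M(t) = 1.2 * 0.271832 = 0.326%

0.326


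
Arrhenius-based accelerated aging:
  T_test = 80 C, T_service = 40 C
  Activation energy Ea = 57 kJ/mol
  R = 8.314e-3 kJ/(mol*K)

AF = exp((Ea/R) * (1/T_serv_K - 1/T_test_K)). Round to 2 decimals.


T_test_K = 353.15, T_serv_K = 313.15
AF = exp((57/8.314e-3) * (1/313.15 - 1/353.15))
= 11.94

11.94


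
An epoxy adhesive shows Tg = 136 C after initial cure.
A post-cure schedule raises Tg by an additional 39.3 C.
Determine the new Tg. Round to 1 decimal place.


New Tg = 136 + 39.3
= 175.3 C

175.3


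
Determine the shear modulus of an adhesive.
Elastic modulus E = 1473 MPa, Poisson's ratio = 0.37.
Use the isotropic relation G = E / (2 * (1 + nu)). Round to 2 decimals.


G = 1473 / (2*(1+0.37)) = 1473 / 2.74
= 537.59 MPa

537.59


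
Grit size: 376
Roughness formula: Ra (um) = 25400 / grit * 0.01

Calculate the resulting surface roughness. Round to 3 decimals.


Ra = 25400 / 376 * 0.01
= 0.676 um

0.676


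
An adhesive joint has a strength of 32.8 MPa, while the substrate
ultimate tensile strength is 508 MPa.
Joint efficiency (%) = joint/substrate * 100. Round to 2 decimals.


Efficiency = 32.8 / 508 * 100
= 6.46%

6.46


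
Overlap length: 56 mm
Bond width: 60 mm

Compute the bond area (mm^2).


Bond area = 56 * 60 = 3360 mm^2

3360


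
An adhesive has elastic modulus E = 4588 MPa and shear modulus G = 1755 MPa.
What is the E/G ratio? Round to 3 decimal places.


E/G = 4588 / 1755 = 2.614

2.614


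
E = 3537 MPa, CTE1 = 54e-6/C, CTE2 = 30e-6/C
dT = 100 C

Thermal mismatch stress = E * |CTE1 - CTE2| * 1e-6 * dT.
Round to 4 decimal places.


= 3537 * 24e-6 * 100
= 8.4888 MPa

8.4888


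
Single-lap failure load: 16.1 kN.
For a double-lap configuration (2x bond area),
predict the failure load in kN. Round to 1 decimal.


Failure load = 16.1 * 2 = 32.2 kN

32.2


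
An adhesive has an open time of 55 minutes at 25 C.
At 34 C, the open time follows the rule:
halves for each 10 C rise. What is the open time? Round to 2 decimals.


Factor = 2^((34-25)/10) = 1.8661
Open time = 55 / 1.8661 = 29.47 min

29.47


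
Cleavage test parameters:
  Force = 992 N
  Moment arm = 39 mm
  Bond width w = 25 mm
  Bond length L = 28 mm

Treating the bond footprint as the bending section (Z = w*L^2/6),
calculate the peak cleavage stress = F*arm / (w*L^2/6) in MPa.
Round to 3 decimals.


M = 992 * 39 = 38688 N*mm
Z = 25 * 28^2 / 6 = 19600 / 6 mm^3
sigma = M / Z = 6 * 38688 / 19600 = 232128 / 19600
= 11.843 MPa

11.843


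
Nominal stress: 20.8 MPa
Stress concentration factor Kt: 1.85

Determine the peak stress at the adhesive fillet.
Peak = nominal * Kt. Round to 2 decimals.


Peak stress = 20.8 * 1.85
= 38.48 MPa

38.48


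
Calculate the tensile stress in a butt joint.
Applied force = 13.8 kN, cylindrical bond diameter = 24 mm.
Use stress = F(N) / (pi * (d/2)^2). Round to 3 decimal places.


A = pi * 12.0^2 = 452.3893 mm^2
sigma = 13800.0 / 452.3893 = 30.505 MPa

30.505


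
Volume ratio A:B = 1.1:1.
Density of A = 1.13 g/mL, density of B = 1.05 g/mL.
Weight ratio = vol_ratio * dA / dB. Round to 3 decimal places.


Wt ratio = 1.1 * 1.13 / 1.05
= 1.184

1.184


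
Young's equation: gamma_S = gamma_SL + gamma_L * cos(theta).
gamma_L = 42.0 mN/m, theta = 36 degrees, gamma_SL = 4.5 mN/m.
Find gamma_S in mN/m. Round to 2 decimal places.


cos(36 deg) = 0.809017
gamma_S = 4.5 + 42.0 * 0.809017
= 38.48 mN/m

38.48


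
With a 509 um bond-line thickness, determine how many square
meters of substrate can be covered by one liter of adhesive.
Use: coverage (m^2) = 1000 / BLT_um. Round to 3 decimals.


Coverage = 1000 / 509 = 1.965 m^2

1.965


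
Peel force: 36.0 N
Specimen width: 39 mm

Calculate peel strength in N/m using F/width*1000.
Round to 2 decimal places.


Peel strength = 36.0 / 39 * 1000 = 923.08 N/m

923.08


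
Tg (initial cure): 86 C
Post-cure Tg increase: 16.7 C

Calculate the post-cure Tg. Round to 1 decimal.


Post-cure Tg = 86 + 16.7 = 102.7 C

102.7


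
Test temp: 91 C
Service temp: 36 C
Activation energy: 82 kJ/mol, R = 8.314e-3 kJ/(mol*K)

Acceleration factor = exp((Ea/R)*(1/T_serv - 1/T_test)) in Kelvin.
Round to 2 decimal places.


AF = exp((82/0.008314)*(1/309.15 - 1/364.15))
= 123.79

123.79


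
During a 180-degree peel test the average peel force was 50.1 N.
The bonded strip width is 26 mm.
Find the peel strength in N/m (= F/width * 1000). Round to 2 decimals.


Peel strength = F/width * 1000
= 50.1 / 26 * 1000
= 1926.92 N/m

1926.92


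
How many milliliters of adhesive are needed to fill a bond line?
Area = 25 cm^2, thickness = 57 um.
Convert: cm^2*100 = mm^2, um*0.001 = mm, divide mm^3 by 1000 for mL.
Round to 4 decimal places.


= (25 * 100) * (57 * 0.001) / 1000
= 0.1425 mL

0.1425


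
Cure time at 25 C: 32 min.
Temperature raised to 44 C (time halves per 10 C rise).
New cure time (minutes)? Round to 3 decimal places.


Acceleration factor = 2^(19/10) = 3.7321
New time = 32 / 3.7321 = 8.574 min

8.574


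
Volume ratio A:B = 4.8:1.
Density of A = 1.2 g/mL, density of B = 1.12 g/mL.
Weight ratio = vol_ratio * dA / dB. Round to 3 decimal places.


Wt ratio = 4.8 * 1.2 / 1.12
= 5.143

5.143


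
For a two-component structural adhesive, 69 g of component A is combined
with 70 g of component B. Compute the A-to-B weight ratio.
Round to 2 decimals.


Weight ratio A:B = 69 / 70
= 0.99

0.99


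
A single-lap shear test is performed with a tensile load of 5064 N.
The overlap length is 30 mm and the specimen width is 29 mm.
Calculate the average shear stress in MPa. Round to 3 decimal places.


Shear stress = F / (overlap * width)
= 5064 / (30 * 29)
= 5064 / 870
= 5.821 MPa

5.821


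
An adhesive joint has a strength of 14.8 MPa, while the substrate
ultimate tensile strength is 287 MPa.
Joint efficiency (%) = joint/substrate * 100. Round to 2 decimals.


Efficiency = 14.8 / 287 * 100
= 5.16%

5.16


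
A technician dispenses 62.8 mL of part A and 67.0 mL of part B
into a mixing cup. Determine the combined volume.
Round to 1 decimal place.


Combined volume = 62.8 + 67.0
= 129.8 mL

129.8


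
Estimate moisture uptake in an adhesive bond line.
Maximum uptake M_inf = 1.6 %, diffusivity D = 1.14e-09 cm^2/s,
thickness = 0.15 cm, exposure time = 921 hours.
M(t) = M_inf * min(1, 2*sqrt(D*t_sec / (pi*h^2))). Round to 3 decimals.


Convert time: 921 h = 3315600 s
ratio = min(1, 2*sqrt(1.14e-09*3315600/(pi*0.15^2)))
= 0.462485
M(t) = 1.6 * 0.462485 = 0.740%

0.740


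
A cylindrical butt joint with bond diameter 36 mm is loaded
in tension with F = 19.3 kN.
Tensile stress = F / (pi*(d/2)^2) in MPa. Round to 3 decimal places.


Area = pi * (36/2)^2 = 1017.8760 mm^2
Stress = 19.3*1000 / 1017.8760
= 18.961 MPa

18.961


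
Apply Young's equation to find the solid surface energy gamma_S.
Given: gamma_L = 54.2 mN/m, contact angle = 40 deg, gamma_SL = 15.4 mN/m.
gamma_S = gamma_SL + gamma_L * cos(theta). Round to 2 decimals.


theta_rad = 40 * pi/180 = 0.698132
gamma_S = 15.4 + 54.2 * cos(0.698132)
= 56.92 mN/m

56.92


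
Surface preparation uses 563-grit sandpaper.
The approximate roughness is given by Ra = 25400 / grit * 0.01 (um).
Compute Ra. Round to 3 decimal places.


Ra = 25400 / 563 * 0.01
= 254 / 563
= 0.451 um

0.451


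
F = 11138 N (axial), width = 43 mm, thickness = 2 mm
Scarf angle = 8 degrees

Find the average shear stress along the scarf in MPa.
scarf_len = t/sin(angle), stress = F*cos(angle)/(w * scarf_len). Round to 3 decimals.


scarf_len = 2/sin(8 deg) = 14.3706
cos(8 deg) = 0.990268
stress = 11138*0.990268/(43*14.3706) = 17.849 MPa

17.849


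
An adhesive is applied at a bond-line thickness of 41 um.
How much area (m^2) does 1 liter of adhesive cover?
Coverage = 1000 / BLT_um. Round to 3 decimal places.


Coverage = 1000 / 41 = 24.390 m^2

24.390


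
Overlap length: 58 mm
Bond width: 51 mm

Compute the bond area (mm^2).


Bond area = 58 * 51 = 2958 mm^2

2958


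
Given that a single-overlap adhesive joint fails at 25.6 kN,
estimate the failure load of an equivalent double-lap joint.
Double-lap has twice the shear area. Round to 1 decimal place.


Double-lap factor = 2
Expected load = 25.6 * 2 = 51.2 kN

51.2


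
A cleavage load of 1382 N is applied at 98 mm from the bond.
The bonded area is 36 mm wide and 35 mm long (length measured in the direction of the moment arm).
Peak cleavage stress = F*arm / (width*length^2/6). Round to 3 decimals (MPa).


Moment = 1382 * 98 = 135436 N*mm
Section modulus = 36 * 1225 / 6 = 44100 / 6 mm^3
Stress = 135436 / (44100 / 6) = 812616 / 44100
= 18.427 MPa

18.427


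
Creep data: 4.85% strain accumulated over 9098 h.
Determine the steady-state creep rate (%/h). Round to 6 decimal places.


Rate = 4.85 / 9098 = 0.000533 %/h

0.000533


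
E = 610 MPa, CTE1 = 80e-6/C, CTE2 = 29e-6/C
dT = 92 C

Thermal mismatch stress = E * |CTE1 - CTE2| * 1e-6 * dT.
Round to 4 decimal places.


= 610 * 51e-6 * 92
= 2.8621 MPa

2.8621


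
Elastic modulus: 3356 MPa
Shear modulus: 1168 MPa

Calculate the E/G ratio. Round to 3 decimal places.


E / G = 3356 / 1168 = 2.873

2.873


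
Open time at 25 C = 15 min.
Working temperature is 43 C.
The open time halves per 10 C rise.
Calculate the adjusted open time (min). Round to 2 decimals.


factor = 2^((43 - 25) / 10) = 3.4822
ot = 15 / 3.4822 = 4.31 min

4.31


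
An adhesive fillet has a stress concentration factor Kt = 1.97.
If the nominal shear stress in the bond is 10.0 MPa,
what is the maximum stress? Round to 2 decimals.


Max stress = 10.0 * 1.97 = 19.70 MPa

19.70


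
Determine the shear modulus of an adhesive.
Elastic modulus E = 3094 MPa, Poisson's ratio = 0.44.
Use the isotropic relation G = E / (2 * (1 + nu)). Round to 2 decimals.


G = 3094 / (2*(1+0.44)) = 3094 / 2.88
= 1074.31 MPa

1074.31


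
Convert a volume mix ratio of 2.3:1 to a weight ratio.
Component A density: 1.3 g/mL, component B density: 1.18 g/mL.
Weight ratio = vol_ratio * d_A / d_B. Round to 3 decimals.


= 2.3 * 1.3 / 1.18 = 2.534

2.534


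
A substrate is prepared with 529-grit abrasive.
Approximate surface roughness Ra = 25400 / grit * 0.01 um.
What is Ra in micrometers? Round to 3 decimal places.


Ra = 25400 / 529 * 0.01 = 0.480 um

0.480


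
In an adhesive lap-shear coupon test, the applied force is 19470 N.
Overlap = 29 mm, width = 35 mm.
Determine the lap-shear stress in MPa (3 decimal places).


stress = F / (overlap * width)
= 19470 / (29 * 35)
= 19.182 MPa

19.182


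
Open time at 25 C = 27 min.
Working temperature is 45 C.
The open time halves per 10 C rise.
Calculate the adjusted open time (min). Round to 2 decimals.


factor = 2^((45 - 25) / 10) = 4.0000
ot = 27 / 4.0000 = 6.75 min

6.75


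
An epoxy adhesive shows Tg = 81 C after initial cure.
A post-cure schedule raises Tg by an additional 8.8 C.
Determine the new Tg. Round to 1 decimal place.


New Tg = 81 + 8.8
= 89.8 C

89.8


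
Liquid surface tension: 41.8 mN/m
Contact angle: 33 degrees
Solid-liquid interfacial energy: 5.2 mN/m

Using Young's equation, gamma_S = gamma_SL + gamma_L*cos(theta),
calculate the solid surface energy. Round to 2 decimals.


gamma_S = 5.2 + 41.8 * cos(33)
= 40.26 mN/m

40.26


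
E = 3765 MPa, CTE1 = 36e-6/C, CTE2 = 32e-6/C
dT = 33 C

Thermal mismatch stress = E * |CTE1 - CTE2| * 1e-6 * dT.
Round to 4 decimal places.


= 3765 * 4e-6 * 33
= 0.4970 MPa

0.4970


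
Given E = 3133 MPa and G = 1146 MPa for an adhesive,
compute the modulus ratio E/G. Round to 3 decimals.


E/G ratio = 3133 / 1146 = 2.734

2.734


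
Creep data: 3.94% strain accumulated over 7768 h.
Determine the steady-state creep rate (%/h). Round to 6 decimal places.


Rate = 3.94 / 7768 = 0.000507 %/h

0.000507


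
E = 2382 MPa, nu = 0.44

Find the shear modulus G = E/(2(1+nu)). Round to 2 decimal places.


G = 2382 / (2 * 1.44)
= 827.08 MPa

827.08


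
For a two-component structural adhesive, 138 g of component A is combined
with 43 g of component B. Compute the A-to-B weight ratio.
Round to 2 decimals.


Weight ratio A:B = 138 / 43
= 3.21

3.21


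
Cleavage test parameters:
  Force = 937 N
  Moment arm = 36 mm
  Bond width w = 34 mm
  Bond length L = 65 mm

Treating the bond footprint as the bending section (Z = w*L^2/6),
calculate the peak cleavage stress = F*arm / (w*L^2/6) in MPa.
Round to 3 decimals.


M = 937 * 36 = 33732 N*mm
Z = 34 * 65^2 / 6 = 143650 / 6 mm^3
sigma = M / Z = 6 * 33732 / 143650 = 202392 / 143650
= 1.409 MPa

1.409


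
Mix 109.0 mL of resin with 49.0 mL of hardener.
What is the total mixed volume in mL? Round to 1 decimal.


Total = 109.0 + 49.0 = 158.0 mL

158.0


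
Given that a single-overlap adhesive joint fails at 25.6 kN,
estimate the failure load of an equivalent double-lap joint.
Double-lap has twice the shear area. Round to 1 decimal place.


Double-lap factor = 2
Expected load = 25.6 * 2 = 51.2 kN

51.2


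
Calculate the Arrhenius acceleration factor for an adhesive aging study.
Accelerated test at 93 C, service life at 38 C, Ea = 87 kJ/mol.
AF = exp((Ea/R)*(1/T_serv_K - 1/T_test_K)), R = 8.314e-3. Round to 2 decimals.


T_test = 366.15 K, T_serv = 311.15 K
Ea/R = 87 / 0.008314 = 10464.28
AF = exp(10464.28 * (1/311.15 - 1/366.15))
= 156.30

156.30


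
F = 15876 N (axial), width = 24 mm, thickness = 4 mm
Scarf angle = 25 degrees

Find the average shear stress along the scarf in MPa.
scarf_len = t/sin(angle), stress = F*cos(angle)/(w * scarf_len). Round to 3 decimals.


scarf_len = 4/sin(25 deg) = 9.4648
cos(25 deg) = 0.906308
stress = 15876*0.906308/(24*9.4648) = 63.342 MPa

63.342


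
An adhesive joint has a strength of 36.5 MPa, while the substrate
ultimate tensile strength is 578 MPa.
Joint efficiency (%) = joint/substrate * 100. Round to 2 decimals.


Efficiency = 36.5 / 578 * 100
= 6.31%

6.31


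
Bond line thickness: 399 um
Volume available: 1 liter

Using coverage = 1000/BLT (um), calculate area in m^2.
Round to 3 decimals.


1 L = 1e6 mm^3, thickness = 399 um = 0.399 mm
Area = 1e6 / 0.399 mm^2 = (1e6 / 0.399) / 1e6 m^2 = 1000 / 399 m^2
= 2.506 m^2

2.506


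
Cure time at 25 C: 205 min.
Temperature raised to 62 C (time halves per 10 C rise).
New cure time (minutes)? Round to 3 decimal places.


Acceleration factor = 2^(37/10) = 12.9960
New time = 205 / 12.9960 = 15.774 min

15.774


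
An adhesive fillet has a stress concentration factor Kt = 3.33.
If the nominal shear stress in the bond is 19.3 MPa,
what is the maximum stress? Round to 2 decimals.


Max stress = 19.3 * 3.33 = 64.27 MPa

64.27


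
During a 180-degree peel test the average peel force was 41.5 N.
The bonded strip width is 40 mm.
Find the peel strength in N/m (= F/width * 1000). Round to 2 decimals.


Peel strength = F/width * 1000
= 41.5 / 40 * 1000
= 1037.50 N/m

1037.50


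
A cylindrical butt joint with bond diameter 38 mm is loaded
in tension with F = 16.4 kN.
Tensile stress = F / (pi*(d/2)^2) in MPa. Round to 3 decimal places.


Area = pi * (38/2)^2 = 1134.1149 mm^2
Stress = 16.4*1000 / 1134.1149
= 14.461 MPa

14.461


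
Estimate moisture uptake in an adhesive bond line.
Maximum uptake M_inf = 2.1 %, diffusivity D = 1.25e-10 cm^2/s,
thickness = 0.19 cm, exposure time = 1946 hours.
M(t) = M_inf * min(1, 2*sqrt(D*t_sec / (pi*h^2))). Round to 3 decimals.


Convert time: 1946 h = 7005600 s
ratio = min(1, 2*sqrt(1.25e-10*7005600/(pi*0.19^2)))
= 0.175743
M(t) = 2.1 * 0.175743 = 0.369%

0.369


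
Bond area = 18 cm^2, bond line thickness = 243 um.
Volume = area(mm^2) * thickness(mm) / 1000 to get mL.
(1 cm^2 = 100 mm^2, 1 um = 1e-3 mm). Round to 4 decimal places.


area_mm2 = 18 * 100 = 1800
blt_mm = 243 * 1e-3 = 0.243
vol_mm3 = 1800 * 0.243 = 437.4
vol_mL = 437.4 / 1000 = 0.4374 mL

0.4374


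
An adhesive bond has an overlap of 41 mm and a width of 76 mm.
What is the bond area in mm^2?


Bond area = overlap * width
= 41 * 76
= 3116 mm^2

3116


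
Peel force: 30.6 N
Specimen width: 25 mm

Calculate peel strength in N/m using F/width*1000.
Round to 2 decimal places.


Peel strength = 30.6 / 25 * 1000 = 1224.00 N/m

1224.00


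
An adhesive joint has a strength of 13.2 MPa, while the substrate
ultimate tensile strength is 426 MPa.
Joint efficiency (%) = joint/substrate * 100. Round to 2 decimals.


Efficiency = 13.2 / 426 * 100
= 3.10%

3.10


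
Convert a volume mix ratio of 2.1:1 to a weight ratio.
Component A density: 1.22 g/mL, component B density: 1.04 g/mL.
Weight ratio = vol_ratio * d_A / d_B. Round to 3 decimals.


= 2.1 * 1.22 / 1.04 = 2.463

2.463


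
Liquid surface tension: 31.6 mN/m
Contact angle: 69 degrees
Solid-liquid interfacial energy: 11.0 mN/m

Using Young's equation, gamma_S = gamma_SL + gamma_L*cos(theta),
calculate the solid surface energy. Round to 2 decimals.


gamma_S = 11.0 + 31.6 * cos(69)
= 22.32 mN/m

22.32


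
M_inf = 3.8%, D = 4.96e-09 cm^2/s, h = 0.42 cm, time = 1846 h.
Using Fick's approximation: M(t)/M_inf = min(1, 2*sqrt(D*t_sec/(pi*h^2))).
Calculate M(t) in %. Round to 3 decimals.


t = 6645600 s
ratio = min(1, 2*sqrt(4.96e-09*6645600/(pi*0.1764)))
= 0.487768
M(t) = 3.8 * 0.487768 = 1.854%

1.854


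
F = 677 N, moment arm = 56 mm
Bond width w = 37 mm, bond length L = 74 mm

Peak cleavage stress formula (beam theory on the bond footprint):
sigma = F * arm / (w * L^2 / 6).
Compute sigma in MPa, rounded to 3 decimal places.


sigma = (677 * 56) / (37 * 5476 / 6)
= 37912 * 6 / 202612
= 227472 / 202612
= 1.123 MPa

1.123


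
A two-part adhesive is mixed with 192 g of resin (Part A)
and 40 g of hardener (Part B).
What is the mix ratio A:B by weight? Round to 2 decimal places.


Mix ratio = mass_A / mass_B
= 192 / 40
= 4.80

4.80


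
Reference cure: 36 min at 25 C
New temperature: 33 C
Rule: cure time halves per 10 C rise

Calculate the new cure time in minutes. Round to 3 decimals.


factor = 2^((33-25)/10) = 1.7411
t_new = 36 / 1.7411 = 20.677 min

20.677


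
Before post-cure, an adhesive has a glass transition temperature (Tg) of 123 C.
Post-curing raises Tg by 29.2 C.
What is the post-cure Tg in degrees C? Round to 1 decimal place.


Tg_post = Tg_base + delta_Tg
= 123 + 29.2
= 152.2 C

152.2


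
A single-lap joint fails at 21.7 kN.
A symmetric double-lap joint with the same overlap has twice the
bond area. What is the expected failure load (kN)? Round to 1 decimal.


Double-lap load = 2 * 21.7 = 43.4 kN

43.4


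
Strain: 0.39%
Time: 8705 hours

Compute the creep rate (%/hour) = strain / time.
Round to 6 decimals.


Creep rate = 0.39 / 8705
= 0.000045 %/h

0.000045


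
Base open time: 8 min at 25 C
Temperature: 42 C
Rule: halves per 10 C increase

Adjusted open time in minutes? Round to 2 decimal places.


Acceleration = 2^((42-25)/10) = 3.2490
Open time = 8 / 3.2490 = 2.46 min

2.46


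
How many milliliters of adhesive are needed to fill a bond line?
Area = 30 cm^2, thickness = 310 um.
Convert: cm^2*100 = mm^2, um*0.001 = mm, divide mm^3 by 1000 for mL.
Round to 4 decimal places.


= (30 * 100) * (310 * 0.001) / 1000
= 0.9300 mL

0.9300


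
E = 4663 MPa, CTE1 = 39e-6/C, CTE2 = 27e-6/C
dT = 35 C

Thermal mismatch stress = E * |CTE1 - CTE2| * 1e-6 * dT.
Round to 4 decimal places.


= 4663 * 12e-6 * 35
= 1.9585 MPa

1.9585


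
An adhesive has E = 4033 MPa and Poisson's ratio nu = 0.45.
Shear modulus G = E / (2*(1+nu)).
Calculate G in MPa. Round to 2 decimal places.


G = 4033 / (2*(1+0.45))
= 4033 / 2.90
= 1390.69 MPa

1390.69


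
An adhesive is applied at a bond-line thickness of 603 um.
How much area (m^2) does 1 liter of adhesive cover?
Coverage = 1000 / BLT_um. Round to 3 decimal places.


Coverage = 1000 / 603 = 1.658 m^2

1.658


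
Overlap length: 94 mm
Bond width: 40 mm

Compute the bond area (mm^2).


Bond area = 94 * 40 = 3760 mm^2

3760


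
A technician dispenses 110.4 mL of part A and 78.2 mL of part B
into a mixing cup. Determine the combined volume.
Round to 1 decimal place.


Combined volume = 110.4 + 78.2
= 188.6 mL

188.6


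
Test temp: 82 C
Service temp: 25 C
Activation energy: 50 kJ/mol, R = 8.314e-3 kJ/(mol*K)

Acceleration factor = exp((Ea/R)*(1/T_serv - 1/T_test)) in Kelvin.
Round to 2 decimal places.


AF = exp((50/0.008314)*(1/298.15 - 1/355.15))
= 25.47

25.47


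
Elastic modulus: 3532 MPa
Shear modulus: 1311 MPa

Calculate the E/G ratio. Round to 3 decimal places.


E / G = 3532 / 1311 = 2.694

2.694


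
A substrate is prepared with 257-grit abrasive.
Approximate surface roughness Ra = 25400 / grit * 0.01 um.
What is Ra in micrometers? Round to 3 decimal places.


Ra = 25400 / 257 * 0.01 = 0.988 um

0.988


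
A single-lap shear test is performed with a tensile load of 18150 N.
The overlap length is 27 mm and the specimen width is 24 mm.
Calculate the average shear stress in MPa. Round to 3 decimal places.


Shear stress = F / (overlap * width)
= 18150 / (27 * 24)
= 18150 / 648
= 28.009 MPa

28.009


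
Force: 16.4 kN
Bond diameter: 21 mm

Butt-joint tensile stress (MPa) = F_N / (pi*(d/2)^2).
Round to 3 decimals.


F_N = 16.4 * 1000 = 16400.0 N
A = pi*(10.5)^2 = 346.3606 mm^2
stress = 16400.0 / 346.3606 = 47.349 MPa

47.349


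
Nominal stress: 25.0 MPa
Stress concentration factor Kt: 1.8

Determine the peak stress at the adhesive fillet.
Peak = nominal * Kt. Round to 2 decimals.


Peak stress = 25.0 * 1.8
= 45.00 MPa

45.00


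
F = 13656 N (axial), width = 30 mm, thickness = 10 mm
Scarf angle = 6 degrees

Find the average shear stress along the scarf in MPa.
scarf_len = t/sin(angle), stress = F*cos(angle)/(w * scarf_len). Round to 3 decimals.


scarf_len = 10/sin(6 deg) = 95.6677
cos(6 deg) = 0.994522
stress = 13656*0.994522/(30*95.6677) = 4.732 MPa

4.732


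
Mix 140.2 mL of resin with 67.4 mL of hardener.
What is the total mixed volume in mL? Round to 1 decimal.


Total = 140.2 + 67.4 = 207.6 mL

207.6


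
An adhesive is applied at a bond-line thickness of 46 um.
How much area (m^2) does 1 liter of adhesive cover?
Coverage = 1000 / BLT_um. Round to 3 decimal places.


Coverage = 1000 / 46 = 21.739 m^2

21.739
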